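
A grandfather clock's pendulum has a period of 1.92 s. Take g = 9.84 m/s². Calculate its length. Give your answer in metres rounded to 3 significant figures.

0.919 m

From T = 2π√(L/g), L = gT²/(4π²) = 9.84 × 1.920²/(4π²) = 0.919 m.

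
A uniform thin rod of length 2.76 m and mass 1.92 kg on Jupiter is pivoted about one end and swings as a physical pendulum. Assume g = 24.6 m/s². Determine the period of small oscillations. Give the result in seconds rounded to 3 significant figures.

For a physical pendulum T = 2π√(I/(mgd)), with d = 1.380 m from pivot to centre of mass.
I_cm = mL²/12 = 1.92 × 2.76²/12 = 1.219 kg·m²; I = I_cm + md² = 1.219 + 1.92 × 1.380² = 4.875 kg·m².
T = 2π√(4.875/(1.92 × 24.6 × 1.380)) = 1.72 s.

1.72 s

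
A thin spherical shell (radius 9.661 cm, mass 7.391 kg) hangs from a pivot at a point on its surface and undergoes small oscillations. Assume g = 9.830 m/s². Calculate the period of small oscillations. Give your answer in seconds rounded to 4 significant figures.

0.8042 s

I_cm = (2/3)mr² = 0.045989 kg·m². The pivot is at distance d = 0.09661 m from the centre of mass.
By the parallel-axis theorem, I = I_cm + md² = 0.045989 + 0.068984 = 0.11497 kg·m².
T = 2π√(I/(mgd)) = 2π√(0.11497/(7.391 × 9.830 × 0.09661)) = 0.8042 s.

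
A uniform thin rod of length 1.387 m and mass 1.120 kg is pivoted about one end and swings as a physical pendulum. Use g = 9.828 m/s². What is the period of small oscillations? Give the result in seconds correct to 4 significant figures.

1.927 s

For a physical pendulum T = 2π√(I/(mgd)), with d = 0.69350 m from pivot to centre of mass.
I_cm = mL²/12 = 1.120 × 1.387²/12 = 0.17955 kg·m²; I = I_cm + md² = 0.17955 + 1.120 × 0.69350² = 0.71821 kg·m².
T = 2π√(0.71821/(1.120 × 9.828 × 0.69350)) = 1.927 s.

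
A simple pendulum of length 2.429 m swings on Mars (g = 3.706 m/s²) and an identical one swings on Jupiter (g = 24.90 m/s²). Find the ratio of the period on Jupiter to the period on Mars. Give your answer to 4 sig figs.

0.3858

T ∝ 1/√g, so T₂/T₁ = √(g₁/g₂) = √(3.706/24.90) = 0.3858.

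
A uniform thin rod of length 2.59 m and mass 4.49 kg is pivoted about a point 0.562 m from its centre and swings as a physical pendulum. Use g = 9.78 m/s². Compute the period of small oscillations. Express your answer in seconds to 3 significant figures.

2.51 s

For a physical pendulum T = 2π√(I/(mgd)), with d = 0.5620 m from pivot to centre of mass.
I_cm = mL²/12 = 4.49 × 2.59²/12 = 2.510 kg·m²; I = I_cm + md² = 2.510 + 4.49 × 0.5620² = 3.928 kg·m².
T = 2π√(3.928/(4.49 × 9.78 × 0.5620)) = 2.51 s.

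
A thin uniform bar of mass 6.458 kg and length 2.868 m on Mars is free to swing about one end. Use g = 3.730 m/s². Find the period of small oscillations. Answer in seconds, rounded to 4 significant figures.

For a physical pendulum T = 2π√(I/(mgd)), with d = 1.4340 m from pivot to centre of mass.
I_cm = mL²/12 = 6.458 × 2.868²/12 = 4.4266 kg·m²; I = I_cm + md² = 4.4266 + 6.458 × 1.4340² = 17.707 kg·m².
T = 2π√(17.707/(6.458 × 3.730 × 1.4340)) = 4.499 s.

4.499 s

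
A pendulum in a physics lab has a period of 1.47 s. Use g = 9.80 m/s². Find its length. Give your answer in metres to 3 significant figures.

0.536 m

From T = 2π√(L/g), L = gT²/(4π²) = 9.80 × 1.470²/(4π²) = 0.536 m.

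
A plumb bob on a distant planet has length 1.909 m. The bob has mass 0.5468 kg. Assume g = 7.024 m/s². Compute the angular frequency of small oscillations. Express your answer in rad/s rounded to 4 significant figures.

1.918 rad/s

ω = √(g/L) = √(7.024/1.909) = 1.918 rad/s.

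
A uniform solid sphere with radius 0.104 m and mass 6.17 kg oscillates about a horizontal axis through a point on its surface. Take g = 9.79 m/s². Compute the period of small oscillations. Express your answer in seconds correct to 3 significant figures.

0.766 s

I_cm = (2/5)mr² = 0.02669 kg·m². The pivot is at distance d = 0.104 m from the centre of mass.
By the parallel-axis theorem, I = I_cm + md² = 0.02669 + 0.06673 = 0.09343 kg·m².
T = 2π√(I/(mgd)) = 2π√(0.09343/(6.17 × 9.79 × 0.104)) = 0.766 s.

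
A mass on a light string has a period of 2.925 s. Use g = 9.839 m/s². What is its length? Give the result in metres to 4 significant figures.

From T = 2π√(L/g), L = gT²/(4π²) = 9.839 × 2.9250²/(4π²) = 2.132 m.

2.132 m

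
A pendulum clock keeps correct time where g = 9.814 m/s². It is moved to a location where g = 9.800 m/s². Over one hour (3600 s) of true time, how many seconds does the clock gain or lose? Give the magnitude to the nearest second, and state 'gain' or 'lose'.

The clock's period scales as T ∝ 1/√g, so T'/T = √(9.814/9.800) = 1.00071.
In 3600 s of true time the clock registers 3600/1.00071 = 3597.4 s, so it loses 3 s.

lose 3 s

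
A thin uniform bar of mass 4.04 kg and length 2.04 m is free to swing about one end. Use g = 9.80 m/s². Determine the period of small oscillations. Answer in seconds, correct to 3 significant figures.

For a physical pendulum T = 2π√(I/(mgd)), with d = 1.020 m from pivot to centre of mass.
I_cm = mL²/12 = 4.04 × 2.04²/12 = 1.401 kg·m²; I = I_cm + md² = 1.401 + 4.04 × 1.020² = 5.604 kg·m².
T = 2π√(5.604/(4.04 × 9.80 × 1.020)) = 2.34 s.

2.34 s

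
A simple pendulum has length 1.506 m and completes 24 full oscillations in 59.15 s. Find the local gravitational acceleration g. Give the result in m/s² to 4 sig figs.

9.788 m/s²

T = 59.15/24 = 2.4646 s.
From T = 2π√(L/g), g = 4π²L/T² = 4π² × 1.506/2.4646² = 9.788 m/s².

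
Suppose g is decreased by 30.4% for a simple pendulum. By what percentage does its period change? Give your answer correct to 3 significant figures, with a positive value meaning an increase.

19.9%

T ∝ 1/√g, so T'/T = 1/√(0.6960) = 1.199.
Percentage change in T = (1.199 − 1) × 100% = 19.9%.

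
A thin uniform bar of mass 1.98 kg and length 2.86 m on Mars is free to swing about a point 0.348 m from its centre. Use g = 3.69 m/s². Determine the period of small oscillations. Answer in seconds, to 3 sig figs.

For a physical pendulum T = 2π√(I/(mgd)), with d = 0.3480 m from pivot to centre of mass.
I_cm = mL²/12 = 1.98 × 2.86²/12 = 1.350 kg·m²; I = I_cm + md² = 1.350 + 1.98 × 0.3480² = 1.589 kg·m².
T = 2π√(1.589/(1.98 × 3.69 × 0.3480)) = 4.97 s.

4.97 s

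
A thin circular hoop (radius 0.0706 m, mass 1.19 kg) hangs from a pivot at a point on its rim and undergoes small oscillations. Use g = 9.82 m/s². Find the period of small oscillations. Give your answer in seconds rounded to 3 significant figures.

0.753 s

I_cm = mr² = 0.005931 kg·m². The pivot is at distance d = 0.0706 m from the centre of mass.
By the parallel-axis theorem, I = I_cm + md² = 0.005931 + 0.005931 = 0.01186 kg·m².
T = 2π√(I/(mgd)) = 2π√(0.01186/(1.19 × 9.82 × 0.0706)) = 0.753 s.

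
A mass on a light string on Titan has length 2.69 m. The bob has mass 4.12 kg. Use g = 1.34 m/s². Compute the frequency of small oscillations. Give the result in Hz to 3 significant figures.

0.112 Hz

T = 2π√(L/g) = 2π√(2.69/1.34) = 8.902 s, so f = 1/T = 0.112 Hz.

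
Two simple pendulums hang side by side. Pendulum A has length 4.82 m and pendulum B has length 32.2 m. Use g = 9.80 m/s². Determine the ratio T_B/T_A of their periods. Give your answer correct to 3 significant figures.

T ∝ √L, so T_B/T_A = √(L_B/L_A) = √(32.2/4.82) = 2.58.

2.58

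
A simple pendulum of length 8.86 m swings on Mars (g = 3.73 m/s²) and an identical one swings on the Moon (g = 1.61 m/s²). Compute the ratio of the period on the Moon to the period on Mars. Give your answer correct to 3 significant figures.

1.52

T ∝ 1/√g, so T₂/T₁ = √(g₁/g₂) = √(3.73/1.61) = 1.52.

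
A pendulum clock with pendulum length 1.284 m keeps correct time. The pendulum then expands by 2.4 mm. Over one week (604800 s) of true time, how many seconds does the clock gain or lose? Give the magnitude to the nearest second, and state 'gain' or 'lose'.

T ∝ √L, so T'/T = √(1.28640/1.284) = 1.00093.
In 604800 s of true time the clock registers 604800/1.00093 = 604235.6 s, so it loses 564 s.

lose 564 s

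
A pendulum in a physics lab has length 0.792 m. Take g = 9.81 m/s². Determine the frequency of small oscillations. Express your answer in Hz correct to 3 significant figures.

0.560 Hz

T = 2π√(L/g) = 2π√(0.792/9.81) = 1.785 s, so f = 1/T = 0.560 Hz.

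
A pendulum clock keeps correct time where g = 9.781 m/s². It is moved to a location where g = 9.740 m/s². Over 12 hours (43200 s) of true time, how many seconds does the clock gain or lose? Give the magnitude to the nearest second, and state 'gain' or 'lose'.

lose 91 s

The clock's period scales as T ∝ 1/√g, so T'/T = √(9.781/9.740) = 1.00210.
In 43200 s of true time the clock registers 43200/1.00210 = 43109.4 s, so it loses 91 s.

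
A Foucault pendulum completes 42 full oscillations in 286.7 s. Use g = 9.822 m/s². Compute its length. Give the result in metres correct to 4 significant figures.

11.59 m

T = 286.7/42 = 6.8262 s.
From T = 2π√(L/g), L = gT²/(4π²) = 9.822 × 6.8262²/(4π²) = 11.59 m.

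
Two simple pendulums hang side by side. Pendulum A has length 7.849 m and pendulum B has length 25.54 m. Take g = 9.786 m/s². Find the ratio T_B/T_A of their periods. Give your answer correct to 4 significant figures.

T ∝ √L, so T_B/T_A = √(L_B/L_A) = √(25.54/7.849) = 1.804.

1.804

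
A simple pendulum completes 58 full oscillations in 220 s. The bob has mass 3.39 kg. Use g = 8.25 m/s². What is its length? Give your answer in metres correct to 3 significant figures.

3.01 m

T = 220/58 = 3.793 s.
From T = 2π√(L/g), L = gT²/(4π²) = 8.25 × 3.793²/(4π²) = 3.01 m.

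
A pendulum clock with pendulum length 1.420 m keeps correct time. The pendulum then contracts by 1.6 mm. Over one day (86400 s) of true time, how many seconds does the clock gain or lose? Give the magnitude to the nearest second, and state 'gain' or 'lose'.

T ∝ √L, so T'/T = √(1.41840/1.420) = 0.999436.
In 86400 s of true time the clock registers 86400/0.999436 = 86448.7 s, so it gains 49 s.

gain 49 s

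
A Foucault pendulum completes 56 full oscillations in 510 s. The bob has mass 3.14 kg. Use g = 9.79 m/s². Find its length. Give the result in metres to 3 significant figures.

T = 510/56 = 9.107 s.
From T = 2π√(L/g), L = gT²/(4π²) = 9.79 × 9.107²/(4π²) = 20.6 m.

20.6 m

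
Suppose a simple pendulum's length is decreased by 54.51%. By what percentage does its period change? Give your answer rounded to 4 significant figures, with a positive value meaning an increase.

T ∝ √L, so T'/T = √(0.45490) = 0.67446.
Percentage change in T = (0.67446 − 1) × 100% = -32.55%.

-32.55%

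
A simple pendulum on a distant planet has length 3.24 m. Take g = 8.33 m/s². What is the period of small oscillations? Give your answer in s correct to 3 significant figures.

3.92 s

T = 2π√(L/g) = 2π√(3.24/8.33) = 2π × 0.6237 = 3.92 s.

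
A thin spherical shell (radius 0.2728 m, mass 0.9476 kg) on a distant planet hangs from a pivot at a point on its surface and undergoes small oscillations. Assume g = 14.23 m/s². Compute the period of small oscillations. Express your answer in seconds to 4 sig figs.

1.123 s

I_cm = (2/3)mr² = 0.047013 kg·m². The pivot is at distance d = 0.2728 m from the centre of mass.
By the parallel-axis theorem, I = I_cm + md² = 0.047013 + 0.070520 = 0.11753 kg·m².
T = 2π√(I/(mgd)) = 2π√(0.11753/(0.9476 × 14.23 × 0.2728)) = 1.123 s.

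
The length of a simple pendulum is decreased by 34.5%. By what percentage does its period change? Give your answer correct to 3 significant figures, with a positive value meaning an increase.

-19.1%

T ∝ √L, so T'/T = √(0.6550) = 0.8093.
Percentage change in T = (0.8093 − 1) × 100% = -19.1%.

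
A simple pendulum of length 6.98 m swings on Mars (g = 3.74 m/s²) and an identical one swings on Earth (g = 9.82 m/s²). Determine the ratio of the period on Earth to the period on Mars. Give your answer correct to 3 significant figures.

T ∝ 1/√g, so T₂/T₁ = √(g₁/g₂) = √(3.74/9.82) = 0.617.

0.617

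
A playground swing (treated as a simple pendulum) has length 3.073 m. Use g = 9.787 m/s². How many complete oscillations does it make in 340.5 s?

T = 2π√(L/g) = 2π√(3.073/9.787) = 3.5208 s.
Number of complete oscillations = ⌊340.5/3.5208⌋ = ⌊96.712⌋ = 96.

96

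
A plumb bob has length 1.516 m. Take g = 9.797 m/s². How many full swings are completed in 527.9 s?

T = 2π√(L/g) = 2π√(1.516/9.797) = 2.4716 s.
Number of complete oscillations = ⌊527.9/2.4716⌋ = ⌊213.58⌋ = 213.

213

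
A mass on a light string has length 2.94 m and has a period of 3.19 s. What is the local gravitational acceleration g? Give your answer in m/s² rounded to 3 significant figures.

From T = 2π√(L/g), g = 4π²L/T² = 4π² × 2.94/3.190² = 11.4 m/s².

11.4 m/s²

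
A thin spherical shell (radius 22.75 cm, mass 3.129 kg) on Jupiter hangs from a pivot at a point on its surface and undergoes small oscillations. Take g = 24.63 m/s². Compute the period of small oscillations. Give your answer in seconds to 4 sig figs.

I_cm = (2/3)mr² = 0.10796 kg·m². The pivot is at distance d = 0.2275 m from the centre of mass.
By the parallel-axis theorem, I = I_cm + md² = 0.10796 + 0.16195 = 0.26991 kg·m².
T = 2π√(I/(mgd)) = 2π√(0.26991/(3.129 × 24.63 × 0.2275)) = 0.7796 s.

0.7796 s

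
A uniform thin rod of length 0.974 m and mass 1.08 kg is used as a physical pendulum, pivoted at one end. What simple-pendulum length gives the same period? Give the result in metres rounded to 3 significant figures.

The equivalent simple-pendulum length is L_eq = I/(md), where I is about the pivot and d = 0.4870 m.
I_cm = (1/12)mL² = 0.08538 kg·m², so I = I_cm + md² = 0.08538 + 0.2561 = 0.3415 kg·m².
L_eq = 0.3415/(1.08 × 0.4870) = 0.649 m.

0.649 m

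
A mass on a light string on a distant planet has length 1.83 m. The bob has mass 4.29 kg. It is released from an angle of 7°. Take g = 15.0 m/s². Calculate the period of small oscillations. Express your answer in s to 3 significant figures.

2.19 s

T = 2π√(L/g) = 2π√(1.83/15.0) = 2π × 0.3493 = 2.19 s.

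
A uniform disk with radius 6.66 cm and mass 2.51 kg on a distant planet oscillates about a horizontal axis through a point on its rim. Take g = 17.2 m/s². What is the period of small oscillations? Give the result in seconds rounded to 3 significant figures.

0.479 s

I_cm = ½mr² = 0.005567 kg·m². The pivot is at distance d = 0.0666 m from the centre of mass.
By the parallel-axis theorem, I = I_cm + md² = 0.005567 + 0.01113 = 0.01670 kg·m².
T = 2π√(I/(mgd)) = 2π√(0.01670/(2.51 × 17.2 × 0.0666)) = 0.479 s.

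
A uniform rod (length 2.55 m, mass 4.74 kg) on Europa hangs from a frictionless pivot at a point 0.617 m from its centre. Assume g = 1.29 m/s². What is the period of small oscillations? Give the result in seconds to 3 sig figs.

For a physical pendulum T = 2π√(I/(mgd)), with d = 0.6170 m from pivot to centre of mass.
I_cm = mL²/12 = 4.74 × 2.55²/12 = 2.568 kg·m²; I = I_cm + md² = 2.568 + 4.74 × 0.6170² = 4.373 kg·m².
T = 2π√(4.373/(4.74 × 1.29 × 0.6170)) = 6.76 s.

6.76 s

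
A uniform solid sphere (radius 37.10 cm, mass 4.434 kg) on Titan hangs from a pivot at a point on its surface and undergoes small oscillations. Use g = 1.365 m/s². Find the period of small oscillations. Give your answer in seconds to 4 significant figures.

I_cm = (2/5)mr² = 0.24412 kg·m². The pivot is at distance d = 0.3710 m from the centre of mass.
By the parallel-axis theorem, I = I_cm + md² = 0.24412 + 0.61030 = 0.85442 kg·m².
T = 2π√(I/(mgd)) = 2π√(0.85442/(4.434 × 1.365 × 0.3710)) = 3.876 s.

3.876 s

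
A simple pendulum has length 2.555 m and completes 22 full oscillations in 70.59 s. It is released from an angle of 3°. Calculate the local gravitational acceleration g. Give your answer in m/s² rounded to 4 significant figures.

T = 70.59/22 = 3.2086 s.
From T = 2π√(L/g), g = 4π²L/T² = 4π² × 2.555/3.2086² = 9.797 m/s².

9.797 m/s²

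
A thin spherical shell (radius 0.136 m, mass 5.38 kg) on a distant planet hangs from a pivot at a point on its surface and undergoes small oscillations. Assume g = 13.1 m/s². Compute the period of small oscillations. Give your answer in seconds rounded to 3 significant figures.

0.826 s

I_cm = (2/3)mr² = 0.06634 kg·m². The pivot is at distance d = 0.136 m from the centre of mass.
By the parallel-axis theorem, I = I_cm + md² = 0.06634 + 0.09951 = 0.1658 kg·m².
T = 2π√(I/(mgd)) = 2π√(0.1658/(5.38 × 13.1 × 0.136)) = 0.826 s.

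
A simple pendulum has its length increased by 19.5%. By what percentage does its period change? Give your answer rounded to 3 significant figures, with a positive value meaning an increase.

9.32%

T ∝ √L, so T'/T = √(1.195) = 1.093.
Percentage change in T = (1.093 − 1) × 100% = 9.32%.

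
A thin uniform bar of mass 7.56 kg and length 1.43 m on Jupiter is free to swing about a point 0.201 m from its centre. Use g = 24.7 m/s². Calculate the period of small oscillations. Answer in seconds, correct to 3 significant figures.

1.29 s

For a physical pendulum T = 2π√(I/(mgd)), with d = 0.2010 m from pivot to centre of mass.
I_cm = mL²/12 = 7.56 × 1.43²/12 = 1.288 kg·m²; I = I_cm + md² = 1.288 + 7.56 × 0.2010² = 1.594 kg·m².
T = 2π√(1.594/(7.56 × 24.7 × 0.2010)) = 1.29 s.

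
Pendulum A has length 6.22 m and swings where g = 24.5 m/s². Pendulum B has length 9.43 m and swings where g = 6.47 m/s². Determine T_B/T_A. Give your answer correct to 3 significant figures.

T = 2π√(L/g), so T_B/T_A = √((L_B/g_B)/(L_A/g_A)) = √((9.43/6.47)/(6.22/24.5)) = 2.40.

2.40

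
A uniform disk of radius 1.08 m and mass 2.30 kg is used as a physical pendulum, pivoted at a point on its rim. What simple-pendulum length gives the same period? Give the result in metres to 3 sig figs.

1.62 m

The equivalent simple-pendulum length is L_eq = I/(md), where I is about the pivot and d = 1.080 m.
I_cm = ½mR² = 1.341 kg·m², so I = I_cm + md² = 1.341 + 2.683 = 4.024 kg·m².
L_eq = 4.024/(2.30 × 1.080) = 1.62 m.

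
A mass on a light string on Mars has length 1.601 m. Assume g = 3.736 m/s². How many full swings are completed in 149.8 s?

36

T = 2π√(L/g) = 2π√(1.601/3.736) = 4.1131 s.
Number of complete oscillations = ⌊149.8/4.1131⌋ = ⌊36.420⌋ = 36.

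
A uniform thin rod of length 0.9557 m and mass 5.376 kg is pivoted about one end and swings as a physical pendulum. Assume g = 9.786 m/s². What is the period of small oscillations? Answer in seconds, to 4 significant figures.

For a physical pendulum T = 2π√(I/(mgd)), with d = 0.47785 m from pivot to centre of mass.
I_cm = mL²/12 = 5.376 × 0.9557²/12 = 0.40919 kg·m²; I = I_cm + md² = 0.40919 + 5.376 × 0.47785² = 1.6367 kg·m².
T = 2π√(1.6367/(5.376 × 9.786 × 0.47785)) = 1.603 s.

1.603 s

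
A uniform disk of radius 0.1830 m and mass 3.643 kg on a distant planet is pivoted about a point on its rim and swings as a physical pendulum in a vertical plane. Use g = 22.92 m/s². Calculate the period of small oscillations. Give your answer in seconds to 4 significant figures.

I_cm = ½mr² = 0.061000 kg·m². The pivot is at distance d = 0.1830 m from the centre of mass.
By the parallel-axis theorem, I = I_cm + md² = 0.061000 + 0.12200 = 0.18300 kg·m².
T = 2π√(I/(mgd)) = 2π√(0.18300/(3.643 × 22.92 × 0.1830)) = 0.6876 s.

0.6876 s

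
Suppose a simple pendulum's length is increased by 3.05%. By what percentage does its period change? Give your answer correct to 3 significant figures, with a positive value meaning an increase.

1.51%

T ∝ √L, so T'/T = √(1.030) = 1.015.
Percentage change in T = (1.015 − 1) × 100% = 1.51%.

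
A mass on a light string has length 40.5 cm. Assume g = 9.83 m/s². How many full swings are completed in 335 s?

T = 2π√(L/g) = 2π√(0.405/9.83) = 1.275 s.
Number of complete oscillations = ⌊335/1.275⌋ = ⌊262.7⌋ = 262.

262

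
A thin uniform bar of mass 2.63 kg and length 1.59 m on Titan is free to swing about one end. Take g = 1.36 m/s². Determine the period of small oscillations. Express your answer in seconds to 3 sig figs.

For a physical pendulum T = 2π√(I/(mgd)), with d = 0.7950 m from pivot to centre of mass.
I_cm = mL²/12 = 2.63 × 1.59²/12 = 0.5541 kg·m²; I = I_cm + md² = 0.5541 + 2.63 × 0.7950² = 2.216 kg·m².
T = 2π√(2.216/(2.63 × 1.36 × 0.7950)) = 5.55 s.

5.55 s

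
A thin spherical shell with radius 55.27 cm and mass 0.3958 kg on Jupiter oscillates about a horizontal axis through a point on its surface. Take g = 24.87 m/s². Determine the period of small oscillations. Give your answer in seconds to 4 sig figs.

I_cm = (2/3)mr² = 0.080605 kg·m². The pivot is at distance d = 0.5527 m from the centre of mass.
By the parallel-axis theorem, I = I_cm + md² = 0.080605 + 0.12091 = 0.20151 kg·m².
T = 2π√(I/(mgd)) = 2π√(0.20151/(0.3958 × 24.87 × 0.5527)) = 1.209 s.

1.209 s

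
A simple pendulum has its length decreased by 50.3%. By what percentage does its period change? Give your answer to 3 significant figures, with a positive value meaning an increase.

T ∝ √L, so T'/T = √(0.4970) = 0.7050.
Percentage change in T = (0.7050 − 1) × 100% = -29.5%.

-29.5%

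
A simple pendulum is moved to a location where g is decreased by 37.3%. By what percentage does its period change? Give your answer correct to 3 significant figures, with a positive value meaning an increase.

26.3%

T ∝ 1/√g, so T'/T = 1/√(0.6270) = 1.263.
Percentage change in T = (1.263 − 1) × 100% = 26.3%.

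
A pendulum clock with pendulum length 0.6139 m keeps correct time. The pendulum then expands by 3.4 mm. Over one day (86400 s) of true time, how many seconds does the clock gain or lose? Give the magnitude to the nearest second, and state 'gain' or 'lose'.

T ∝ √L, so T'/T = √(0.61730/0.6139) = 1.00277.
In 86400 s of true time the clock registers 86400/1.00277 = 86161.7 s, so it loses 238 s.

lose 238 s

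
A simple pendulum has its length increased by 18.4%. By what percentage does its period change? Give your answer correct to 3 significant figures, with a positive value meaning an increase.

8.81%

T ∝ √L, so T'/T = √(1.184) = 1.088.
Percentage change in T = (1.088 − 1) × 100% = 8.81%.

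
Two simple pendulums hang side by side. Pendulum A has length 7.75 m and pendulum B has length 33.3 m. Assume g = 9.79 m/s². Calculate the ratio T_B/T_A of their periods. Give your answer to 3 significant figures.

2.07

T ∝ √L, so T_B/T_A = √(L_B/L_A) = √(33.3/7.75) = 2.07.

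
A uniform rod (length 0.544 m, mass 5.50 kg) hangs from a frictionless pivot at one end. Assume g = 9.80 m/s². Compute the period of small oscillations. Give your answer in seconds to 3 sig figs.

For a physical pendulum T = 2π√(I/(mgd)), with d = 0.2720 m from pivot to centre of mass.
I_cm = mL²/12 = 5.50 × 0.544²/12 = 0.1356 kg·m²; I = I_cm + md² = 0.1356 + 5.50 × 0.2720² = 0.5425 kg·m².
T = 2π√(0.5425/(5.50 × 9.80 × 0.2720)) = 1.21 s.

1.21 s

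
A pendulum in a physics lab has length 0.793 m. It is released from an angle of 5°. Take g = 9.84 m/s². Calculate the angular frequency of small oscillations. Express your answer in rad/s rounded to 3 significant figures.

ω = √(g/L) = √(9.84/0.793) = 3.52 rad/s.

3.52 rad/s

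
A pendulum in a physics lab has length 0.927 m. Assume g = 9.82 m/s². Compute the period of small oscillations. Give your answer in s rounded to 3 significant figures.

T = 2π√(L/g) = 2π√(0.927/9.82) = 2π × 0.3072 = 1.93 s.

1.93 s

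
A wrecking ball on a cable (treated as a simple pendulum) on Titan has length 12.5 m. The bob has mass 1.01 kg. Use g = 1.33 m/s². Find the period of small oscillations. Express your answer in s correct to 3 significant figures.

T = 2π√(L/g) = 2π√(12.5/1.33) = 2π × 3.066 = 19.3 s.

19.3 s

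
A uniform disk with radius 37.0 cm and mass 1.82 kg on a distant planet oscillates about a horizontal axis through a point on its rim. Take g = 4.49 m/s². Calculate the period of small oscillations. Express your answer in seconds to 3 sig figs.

2.21 s

I_cm = ½mr² = 0.1246 kg·m². The pivot is at distance d = 0.370 m from the centre of mass.
By the parallel-axis theorem, I = I_cm + md² = 0.1246 + 0.2492 = 0.3737 kg·m².
T = 2π√(I/(mgd)) = 2π√(0.3737/(1.82 × 4.49 × 0.370)) = 2.21 s.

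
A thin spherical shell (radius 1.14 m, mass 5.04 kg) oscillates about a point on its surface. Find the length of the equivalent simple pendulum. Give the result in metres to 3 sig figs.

The equivalent simple-pendulum length is L_eq = I/(md), where I is about the pivot and d = 1.140 m.
I_cm = (2/3)mR² = 4.367 kg·m², so I = I_cm + md² = 4.367 + 6.550 = 10.92 kg·m².
L_eq = 10.92/(5.04 × 1.140) = 1.90 m.

1.90 m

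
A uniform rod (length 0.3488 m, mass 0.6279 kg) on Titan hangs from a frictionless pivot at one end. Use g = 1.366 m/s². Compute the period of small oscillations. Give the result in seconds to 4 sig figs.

2.592 s

For a physical pendulum T = 2π√(I/(mgd)), with d = 0.17440 m from pivot to centre of mass.
I_cm = mL²/12 = 0.6279 × 0.3488²/12 = 0.0063659 kg·m²; I = I_cm + md² = 0.0063659 + 0.6279 × 0.17440² = 0.025464 kg·m².
T = 2π√(0.025464/(0.6279 × 1.366 × 0.17440)) = 2.592 s.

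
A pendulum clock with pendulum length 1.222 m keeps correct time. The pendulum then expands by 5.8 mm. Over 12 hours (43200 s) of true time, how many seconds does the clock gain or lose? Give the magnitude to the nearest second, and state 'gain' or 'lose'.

T ∝ √L, so T'/T = √(1.22780/1.222) = 1.00237.
In 43200 s of true time the clock registers 43200/1.00237 = 43097.8 s, so it loses 102 s.

lose 102 s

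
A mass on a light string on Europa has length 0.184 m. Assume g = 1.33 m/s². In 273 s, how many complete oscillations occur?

T = 2π√(L/g) = 2π√(0.184/1.33) = 2.337 s.
Number of complete oscillations = ⌊273/2.337⌋ = ⌊116.8⌋ = 116.

116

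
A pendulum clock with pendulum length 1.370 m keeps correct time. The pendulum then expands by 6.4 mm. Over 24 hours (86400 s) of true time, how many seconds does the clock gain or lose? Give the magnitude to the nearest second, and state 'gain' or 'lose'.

lose 201 s

T ∝ √L, so T'/T = √(1.37640/1.370) = 1.00233.
In 86400 s of true time the clock registers 86400/1.00233 = 86198.9 s, so it loses 201 s.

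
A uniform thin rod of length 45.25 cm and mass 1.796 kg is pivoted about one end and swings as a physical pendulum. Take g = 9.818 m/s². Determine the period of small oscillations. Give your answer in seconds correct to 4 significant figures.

1.101 s

For a physical pendulum T = 2π√(I/(mgd)), with d = 0.22625 m from pivot to centre of mass.
I_cm = mL²/12 = 1.796 × 0.4525²/12 = 0.030645 kg·m²; I = I_cm + md² = 0.030645 + 1.796 × 0.22625² = 0.12258 kg·m².
T = 2π√(0.12258/(1.796 × 9.818 × 0.22625)) = 1.101 s.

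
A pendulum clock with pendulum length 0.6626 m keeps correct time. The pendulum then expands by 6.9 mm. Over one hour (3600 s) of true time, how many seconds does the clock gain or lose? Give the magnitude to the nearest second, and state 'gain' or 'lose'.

lose 19 s

T ∝ √L, so T'/T = √(0.66950/0.6626) = 1.00519.
In 3600 s of true time the clock registers 3600/1.00519 = 3581.4 s, so it loses 19 s.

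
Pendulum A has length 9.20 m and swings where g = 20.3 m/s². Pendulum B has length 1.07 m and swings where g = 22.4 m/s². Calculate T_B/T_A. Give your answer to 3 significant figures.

T = 2π√(L/g), so T_B/T_A = √((L_B/g_B)/(L_A/g_A)) = √((1.07/22.4)/(9.20/20.3)) = 0.325.

0.325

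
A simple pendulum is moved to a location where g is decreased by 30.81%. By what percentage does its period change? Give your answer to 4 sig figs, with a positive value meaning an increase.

20.22%

T ∝ 1/√g, so T'/T = 1/√(0.69190) = 1.2022.
Percentage change in T = (1.2022 − 1) × 100% = 20.22%.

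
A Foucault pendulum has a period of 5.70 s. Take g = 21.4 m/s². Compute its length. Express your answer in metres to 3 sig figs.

17.6 m

From T = 2π√(L/g), L = gT²/(4π²) = 21.4 × 5.700²/(4π²) = 17.6 m.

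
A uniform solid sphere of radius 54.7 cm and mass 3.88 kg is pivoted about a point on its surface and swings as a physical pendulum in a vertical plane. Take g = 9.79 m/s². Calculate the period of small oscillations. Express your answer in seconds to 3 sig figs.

1.76 s

I_cm = (2/5)mr² = 0.4644 kg·m². The pivot is at distance d = 0.547 m from the centre of mass.
By the parallel-axis theorem, I = I_cm + md² = 0.4644 + 1.161 = 1.625 kg·m².
T = 2π√(I/(mgd)) = 2π√(1.625/(3.88 × 9.79 × 0.547)) = 1.76 s.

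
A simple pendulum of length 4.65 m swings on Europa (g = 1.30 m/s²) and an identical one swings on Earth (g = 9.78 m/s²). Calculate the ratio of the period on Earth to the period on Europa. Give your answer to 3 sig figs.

0.365

T ∝ 1/√g, so T₂/T₁ = √(g₁/g₂) = √(1.30/9.78) = 0.365.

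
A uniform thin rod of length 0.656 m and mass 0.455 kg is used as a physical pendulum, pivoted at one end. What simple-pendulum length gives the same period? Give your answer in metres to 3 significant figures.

0.437 m

The equivalent simple-pendulum length is L_eq = I/(md), where I is about the pivot and d = 0.3280 m.
I_cm = (1/12)mL² = 0.01632 kg·m², so I = I_cm + md² = 0.01632 + 0.04895 = 0.06527 kg·m².
L_eq = 0.06527/(0.455 × 0.3280) = 0.437 m.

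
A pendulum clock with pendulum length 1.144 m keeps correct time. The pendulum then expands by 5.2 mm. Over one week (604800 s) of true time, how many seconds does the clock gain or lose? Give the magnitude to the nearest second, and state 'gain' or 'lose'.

T ∝ √L, so T'/T = √(1.14920/1.144) = 1.00227.
In 604800 s of true time the clock registers 604800/1.00227 = 603430.1 s, so it loses 1370 s.

lose 1370 s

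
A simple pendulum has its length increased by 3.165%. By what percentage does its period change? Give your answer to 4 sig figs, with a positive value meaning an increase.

1.570%

T ∝ √L, so T'/T = √(1.0316) = 1.0157.
Percentage change in T = (1.0157 − 1) × 100% = 1.570%.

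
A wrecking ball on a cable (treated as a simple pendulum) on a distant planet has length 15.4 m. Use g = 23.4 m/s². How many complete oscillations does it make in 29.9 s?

5

T = 2π√(L/g) = 2π√(15.4/23.4) = 5.097 s.
Number of complete oscillations = ⌊29.9/5.097⌋ = ⌊5.866⌋ = 5.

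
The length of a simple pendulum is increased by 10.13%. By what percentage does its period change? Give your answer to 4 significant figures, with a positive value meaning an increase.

4.943%

T ∝ √L, so T'/T = √(1.1013) = 1.0494.
Percentage change in T = (1.0494 − 1) × 100% = 4.943%.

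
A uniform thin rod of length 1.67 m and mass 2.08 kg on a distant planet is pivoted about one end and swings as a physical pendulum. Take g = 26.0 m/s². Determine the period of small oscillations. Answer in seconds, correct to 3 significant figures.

1.30 s

For a physical pendulum T = 2π√(I/(mgd)), with d = 0.8350 m from pivot to centre of mass.
I_cm = mL²/12 = 2.08 × 1.67²/12 = 0.4834 kg·m²; I = I_cm + md² = 0.4834 + 2.08 × 0.8350² = 1.934 kg·m².
T = 2π√(1.934/(2.08 × 26.0 × 0.8350)) = 1.30 s.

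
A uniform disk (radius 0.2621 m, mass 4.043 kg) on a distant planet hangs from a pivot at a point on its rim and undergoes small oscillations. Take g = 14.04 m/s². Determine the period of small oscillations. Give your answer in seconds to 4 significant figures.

1.051 s

I_cm = ½mr² = 0.13887 kg·m². The pivot is at distance d = 0.2621 m from the centre of mass.
By the parallel-axis theorem, I = I_cm + md² = 0.13887 + 0.27774 = 0.41661 kg·m².
T = 2π√(I/(mgd)) = 2π√(0.41661/(4.043 × 14.04 × 0.2621)) = 1.051 s.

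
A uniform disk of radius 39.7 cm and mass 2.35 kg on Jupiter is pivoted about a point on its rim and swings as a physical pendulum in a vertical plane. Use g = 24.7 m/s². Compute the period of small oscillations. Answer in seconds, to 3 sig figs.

0.976 s

I_cm = ½mr² = 0.1852 kg·m². The pivot is at distance d = 0.397 m from the centre of mass.
By the parallel-axis theorem, I = I_cm + md² = 0.1852 + 0.3704 = 0.5556 kg·m².
T = 2π√(I/(mgd)) = 2π√(0.5556/(2.35 × 24.7 × 0.397)) = 0.976 s.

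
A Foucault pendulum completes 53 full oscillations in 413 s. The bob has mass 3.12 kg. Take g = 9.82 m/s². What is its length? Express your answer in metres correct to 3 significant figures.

T = 413/53 = 7.792 s.
From T = 2π√(L/g), L = gT²/(4π²) = 9.82 × 7.792²/(4π²) = 15.1 m.

15.1 m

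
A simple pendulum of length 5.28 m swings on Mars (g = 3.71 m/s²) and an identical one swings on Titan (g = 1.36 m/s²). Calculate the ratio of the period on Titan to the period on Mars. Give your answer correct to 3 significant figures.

T ∝ 1/√g, so T₂/T₁ = √(g₁/g₂) = √(3.71/1.36) = 1.65.

1.65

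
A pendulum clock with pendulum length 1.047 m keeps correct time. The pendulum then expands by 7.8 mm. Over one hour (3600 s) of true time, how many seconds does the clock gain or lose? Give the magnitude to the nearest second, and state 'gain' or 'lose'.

T ∝ √L, so T'/T = √(1.05480/1.047) = 1.00372.
In 3600 s of true time the clock registers 3600/1.00372 = 3586.7 s, so it loses 13 s.

lose 13 s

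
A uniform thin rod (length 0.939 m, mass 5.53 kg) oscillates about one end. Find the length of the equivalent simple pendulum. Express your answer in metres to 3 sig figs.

0.626 m

The equivalent simple-pendulum length is L_eq = I/(md), where I is about the pivot and d = 0.4695 m.
I_cm = (1/12)mL² = 0.4063 kg·m², so I = I_cm + md² = 0.4063 + 1.219 = 1.625 kg·m².
L_eq = 1.625/(5.53 × 0.4695) = 0.626 m.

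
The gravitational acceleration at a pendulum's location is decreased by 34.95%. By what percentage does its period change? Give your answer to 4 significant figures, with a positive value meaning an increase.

23.99%

T ∝ 1/√g, so T'/T = 1/√(0.65050) = 1.2399.
Percentage change in T = (1.2399 − 1) × 100% = 23.99%.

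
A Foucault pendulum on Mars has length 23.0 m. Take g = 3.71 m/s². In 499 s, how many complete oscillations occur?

31

T = 2π√(L/g) = 2π√(23.0/3.71) = 15.64 s.
Number of complete oscillations = ⌊499/15.64⌋ = ⌊31.90⌋ = 31.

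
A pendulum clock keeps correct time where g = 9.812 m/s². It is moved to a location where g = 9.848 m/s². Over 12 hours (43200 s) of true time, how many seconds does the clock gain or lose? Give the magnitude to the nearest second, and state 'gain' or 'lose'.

gain 79 s

The clock's period scales as T ∝ 1/√g, so T'/T = √(9.812/9.848) = 0.998171.
In 43200 s of true time the clock registers 43200/0.998171 = 43279.2 s, so it gains 79 s.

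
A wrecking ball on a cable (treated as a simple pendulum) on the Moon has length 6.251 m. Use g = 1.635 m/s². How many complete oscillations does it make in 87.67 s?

7

T = 2π√(L/g) = 2π√(6.251/1.635) = 12.286 s.
Number of complete oscillations = ⌊87.67/12.286⌋ = ⌊7.1360⌋ = 7.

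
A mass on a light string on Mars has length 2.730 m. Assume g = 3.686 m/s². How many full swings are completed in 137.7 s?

25

T = 2π√(L/g) = 2π√(2.730/3.686) = 5.4073 s.
Number of complete oscillations = ⌊137.7/5.4073⌋ = ⌊25.465⌋ = 25.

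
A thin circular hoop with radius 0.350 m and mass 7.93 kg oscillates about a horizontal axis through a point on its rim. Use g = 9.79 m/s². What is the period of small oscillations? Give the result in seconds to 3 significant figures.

1.68 s

I_cm = mr² = 0.9714 kg·m². The pivot is at distance d = 0.350 m from the centre of mass.
By the parallel-axis theorem, I = I_cm + md² = 0.9714 + 0.9714 = 1.943 kg·m².
T = 2π√(I/(mgd)) = 2π√(1.943/(7.93 × 9.79 × 0.350)) = 1.68 s.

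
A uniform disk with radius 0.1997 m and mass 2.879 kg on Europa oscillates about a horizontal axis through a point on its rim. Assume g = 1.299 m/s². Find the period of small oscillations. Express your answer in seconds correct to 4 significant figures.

I_cm = ½mr² = 0.057407 kg·m². The pivot is at distance d = 0.1997 m from the centre of mass.
By the parallel-axis theorem, I = I_cm + md² = 0.057407 + 0.11481 = 0.17222 kg·m².
T = 2π√(I/(mgd)) = 2π√(0.17222/(2.879 × 1.299 × 0.1997)) = 3.017 s.

3.017 s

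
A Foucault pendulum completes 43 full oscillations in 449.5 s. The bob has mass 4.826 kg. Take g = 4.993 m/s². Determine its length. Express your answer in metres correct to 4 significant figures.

13.82 m

T = 449.5/43 = 10.453 s.
From T = 2π√(L/g), L = gT²/(4π²) = 4.993 × 10.453²/(4π²) = 13.82 m.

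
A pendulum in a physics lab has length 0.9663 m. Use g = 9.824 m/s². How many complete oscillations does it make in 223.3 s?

T = 2π√(L/g) = 2π√(0.9663/9.824) = 1.9706 s.
Number of complete oscillations = ⌊223.3/1.9706⌋ = ⌊113.32⌋ = 113.

113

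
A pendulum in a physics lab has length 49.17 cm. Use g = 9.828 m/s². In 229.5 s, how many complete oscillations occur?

T = 2π√(L/g) = 2π√(0.4917/9.828) = 1.4054 s.
Number of complete oscillations = ⌊229.5/1.4054⌋ = ⌊163.30⌋ = 163.

163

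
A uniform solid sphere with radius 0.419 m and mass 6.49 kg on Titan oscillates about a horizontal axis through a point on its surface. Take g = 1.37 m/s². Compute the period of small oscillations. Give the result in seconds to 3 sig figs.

4.11 s

I_cm = (2/5)mr² = 0.4558 kg·m². The pivot is at distance d = 0.419 m from the centre of mass.
By the parallel-axis theorem, I = I_cm + md² = 0.4558 + 1.139 = 1.595 kg·m².
T = 2π√(I/(mgd)) = 2π√(1.595/(6.49 × 1.37 × 0.419)) = 4.11 s.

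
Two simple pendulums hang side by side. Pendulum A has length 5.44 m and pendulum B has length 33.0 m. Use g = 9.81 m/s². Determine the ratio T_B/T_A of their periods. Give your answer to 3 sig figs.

2.46

T ∝ √L, so T_B/T_A = √(L_B/L_A) = √(33.0/5.44) = 2.46.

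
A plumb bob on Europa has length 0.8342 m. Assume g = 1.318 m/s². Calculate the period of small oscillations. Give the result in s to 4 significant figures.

T = 2π√(L/g) = 2π√(0.8342/1.318) = 2π × 0.79557 = 4.999 s.

4.999 s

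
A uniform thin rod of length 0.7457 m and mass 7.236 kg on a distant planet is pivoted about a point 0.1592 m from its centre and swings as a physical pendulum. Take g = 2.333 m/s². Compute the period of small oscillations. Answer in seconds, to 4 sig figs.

For a physical pendulum T = 2π√(I/(mgd)), with d = 0.15920 m from pivot to centre of mass.
I_cm = mL²/12 = 7.236 × 0.7457²/12 = 0.33531 kg·m²; I = I_cm + md² = 0.33531 + 7.236 × 0.15920² = 0.51870 kg·m².
T = 2π√(0.51870/(7.236 × 2.333 × 0.15920)) = 2.760 s.

2.760 s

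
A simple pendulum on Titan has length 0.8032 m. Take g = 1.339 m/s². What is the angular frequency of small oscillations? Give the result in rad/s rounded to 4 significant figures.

ω = √(g/L) = √(1.339/0.8032) = 1.291 rad/s.

1.291 rad/s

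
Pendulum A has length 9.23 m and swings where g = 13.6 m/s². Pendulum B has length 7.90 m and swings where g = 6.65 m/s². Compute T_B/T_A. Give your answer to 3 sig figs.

T = 2π√(L/g), so T_B/T_A = √((L_B/g_B)/(L_A/g_A)) = √((7.90/6.65)/(9.23/13.6)) = 1.32.

1.32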